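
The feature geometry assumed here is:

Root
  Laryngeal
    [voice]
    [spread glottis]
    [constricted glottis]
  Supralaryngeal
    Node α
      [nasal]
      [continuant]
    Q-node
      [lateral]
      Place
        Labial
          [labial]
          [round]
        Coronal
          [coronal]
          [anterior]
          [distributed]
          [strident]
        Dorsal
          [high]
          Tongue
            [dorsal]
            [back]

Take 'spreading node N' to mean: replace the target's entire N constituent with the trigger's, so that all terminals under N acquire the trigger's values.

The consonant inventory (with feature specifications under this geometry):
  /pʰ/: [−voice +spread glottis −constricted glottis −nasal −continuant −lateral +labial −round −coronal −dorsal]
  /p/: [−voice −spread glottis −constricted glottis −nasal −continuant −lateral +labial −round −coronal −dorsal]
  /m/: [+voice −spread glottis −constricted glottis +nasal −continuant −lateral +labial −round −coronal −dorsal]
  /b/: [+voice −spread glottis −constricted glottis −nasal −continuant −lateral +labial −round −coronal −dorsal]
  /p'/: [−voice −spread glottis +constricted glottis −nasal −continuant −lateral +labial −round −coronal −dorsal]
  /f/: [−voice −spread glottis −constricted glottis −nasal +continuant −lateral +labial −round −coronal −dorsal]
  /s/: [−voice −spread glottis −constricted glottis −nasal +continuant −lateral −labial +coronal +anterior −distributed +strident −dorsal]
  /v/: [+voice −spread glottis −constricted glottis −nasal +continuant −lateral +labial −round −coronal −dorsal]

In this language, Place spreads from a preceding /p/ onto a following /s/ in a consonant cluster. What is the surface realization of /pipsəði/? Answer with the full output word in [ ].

[pipfəði]

Place immediately or transitively dominates [labial], [round], [coronal], [anterior], [distributed], [strident], [high], [dorsal], [back].
Spreading Place from /p/ onto /s/ replaces those values with /p/'s: [+labial], [−round], [−coronal], [−dorsal]. Features outside Place ([voice], [spread glottis], [constricted glottis], …) stay as in /s/.
This feature bundle is that of [f], so /pipsəði/ surfaces as [pipfəði].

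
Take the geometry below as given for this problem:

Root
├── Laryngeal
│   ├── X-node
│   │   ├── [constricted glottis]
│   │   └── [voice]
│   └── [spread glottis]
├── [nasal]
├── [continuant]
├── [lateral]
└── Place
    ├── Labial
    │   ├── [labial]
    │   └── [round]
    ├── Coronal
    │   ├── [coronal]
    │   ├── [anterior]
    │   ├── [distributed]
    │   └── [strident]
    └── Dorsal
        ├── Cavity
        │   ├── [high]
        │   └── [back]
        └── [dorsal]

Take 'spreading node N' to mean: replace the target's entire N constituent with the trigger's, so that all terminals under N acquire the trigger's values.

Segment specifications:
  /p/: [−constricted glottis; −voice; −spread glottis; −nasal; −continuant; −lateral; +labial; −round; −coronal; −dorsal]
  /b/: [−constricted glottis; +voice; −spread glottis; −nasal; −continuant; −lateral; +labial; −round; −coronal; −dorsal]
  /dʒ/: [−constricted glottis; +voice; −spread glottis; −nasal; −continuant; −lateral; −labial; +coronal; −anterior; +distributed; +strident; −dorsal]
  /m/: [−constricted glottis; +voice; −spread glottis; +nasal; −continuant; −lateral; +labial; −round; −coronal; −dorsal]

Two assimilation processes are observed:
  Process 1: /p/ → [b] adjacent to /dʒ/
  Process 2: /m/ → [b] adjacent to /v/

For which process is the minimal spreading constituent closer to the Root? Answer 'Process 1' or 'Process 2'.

Process 2

In Process 1, [voice] changes, so the minimal spreading node is [voice] at depth 3.
Process 2 alters [nasal]; the lowest dominating node is [nasal] (depth 1 from Root).
[nasal] (depth 1) sits above [voice] (depth 3), making Process 2 the one with the higher spreading node.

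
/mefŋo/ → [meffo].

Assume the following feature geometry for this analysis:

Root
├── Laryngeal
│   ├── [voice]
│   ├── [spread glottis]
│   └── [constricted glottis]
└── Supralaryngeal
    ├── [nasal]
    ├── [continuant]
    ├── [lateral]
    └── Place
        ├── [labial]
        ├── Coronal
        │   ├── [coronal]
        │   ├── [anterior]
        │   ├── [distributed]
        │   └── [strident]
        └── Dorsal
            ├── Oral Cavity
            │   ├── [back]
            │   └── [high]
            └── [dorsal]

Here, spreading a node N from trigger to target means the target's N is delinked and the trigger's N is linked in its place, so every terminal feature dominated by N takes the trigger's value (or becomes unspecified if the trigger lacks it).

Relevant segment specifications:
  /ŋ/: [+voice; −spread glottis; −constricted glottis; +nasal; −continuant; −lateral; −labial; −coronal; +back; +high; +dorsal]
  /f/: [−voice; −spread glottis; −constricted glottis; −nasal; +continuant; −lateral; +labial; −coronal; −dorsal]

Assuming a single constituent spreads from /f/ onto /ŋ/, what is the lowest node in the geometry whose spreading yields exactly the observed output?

Root

/ŋ/ and [f] differ in [voice], [nasal], [continuant], [labial], [dorsal], [high], [back]; every other specified feature is identical.
Tracing each changed feature up the tree, the paths first meet at Root; any lower node misses at least one of them.
Delinking /ŋ/'s Root and associating /f/'s Root gives precisely the feature bundle of [f].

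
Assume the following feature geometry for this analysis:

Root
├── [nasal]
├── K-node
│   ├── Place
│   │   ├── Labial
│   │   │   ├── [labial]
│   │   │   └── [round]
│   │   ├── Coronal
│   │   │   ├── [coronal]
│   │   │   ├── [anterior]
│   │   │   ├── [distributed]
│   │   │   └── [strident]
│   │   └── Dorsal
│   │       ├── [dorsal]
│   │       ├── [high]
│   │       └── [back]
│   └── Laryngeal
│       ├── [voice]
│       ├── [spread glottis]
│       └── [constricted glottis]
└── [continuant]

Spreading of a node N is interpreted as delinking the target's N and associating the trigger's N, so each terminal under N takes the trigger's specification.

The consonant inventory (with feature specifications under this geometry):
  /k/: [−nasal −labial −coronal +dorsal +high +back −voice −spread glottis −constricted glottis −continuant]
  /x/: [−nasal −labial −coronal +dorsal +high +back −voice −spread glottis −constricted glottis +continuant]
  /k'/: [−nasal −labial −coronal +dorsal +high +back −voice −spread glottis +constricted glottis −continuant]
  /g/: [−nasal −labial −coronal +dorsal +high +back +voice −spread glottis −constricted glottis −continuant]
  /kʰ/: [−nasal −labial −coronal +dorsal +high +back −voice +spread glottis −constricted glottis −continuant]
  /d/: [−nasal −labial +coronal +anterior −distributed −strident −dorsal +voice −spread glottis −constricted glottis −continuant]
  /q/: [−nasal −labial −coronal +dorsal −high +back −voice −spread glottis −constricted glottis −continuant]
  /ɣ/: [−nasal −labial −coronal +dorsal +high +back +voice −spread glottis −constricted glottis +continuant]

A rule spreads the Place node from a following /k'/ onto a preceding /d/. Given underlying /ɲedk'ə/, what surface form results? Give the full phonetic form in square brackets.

[ɲegk'ə]

Terminals under Place in this geometry: [labial], [round], [coronal], [anterior], [distributed], [strident], [dorsal], [high], [back].
After delinking /d/'s Place and linking /k'/'s, the affected terminals become [−labial], [−coronal], [+dorsal], [+high], [+back]; [nasal], [voice], [spread glottis], … (outside Place) are retained from /d/.
The resulting bundle matches /g/ in the inventory; substituting it for /d/ gives [ɲegk'ə].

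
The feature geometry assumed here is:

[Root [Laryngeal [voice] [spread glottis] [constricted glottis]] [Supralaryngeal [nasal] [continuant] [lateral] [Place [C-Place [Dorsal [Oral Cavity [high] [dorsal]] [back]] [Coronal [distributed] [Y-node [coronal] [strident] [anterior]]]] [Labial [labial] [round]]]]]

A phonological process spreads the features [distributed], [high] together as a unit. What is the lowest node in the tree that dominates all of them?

[distributed]: Root / Supralaryngeal / Place / C-Place / Coronal / [distributed].
[high]: Root / Supralaryngeal / Place / C-Place / Dorsal / Oral Cavity / [high].
The lowest node appearing on every path is C-Place; each proper daughter of C-Place fails to dominate at least one of the listed features.

C-Place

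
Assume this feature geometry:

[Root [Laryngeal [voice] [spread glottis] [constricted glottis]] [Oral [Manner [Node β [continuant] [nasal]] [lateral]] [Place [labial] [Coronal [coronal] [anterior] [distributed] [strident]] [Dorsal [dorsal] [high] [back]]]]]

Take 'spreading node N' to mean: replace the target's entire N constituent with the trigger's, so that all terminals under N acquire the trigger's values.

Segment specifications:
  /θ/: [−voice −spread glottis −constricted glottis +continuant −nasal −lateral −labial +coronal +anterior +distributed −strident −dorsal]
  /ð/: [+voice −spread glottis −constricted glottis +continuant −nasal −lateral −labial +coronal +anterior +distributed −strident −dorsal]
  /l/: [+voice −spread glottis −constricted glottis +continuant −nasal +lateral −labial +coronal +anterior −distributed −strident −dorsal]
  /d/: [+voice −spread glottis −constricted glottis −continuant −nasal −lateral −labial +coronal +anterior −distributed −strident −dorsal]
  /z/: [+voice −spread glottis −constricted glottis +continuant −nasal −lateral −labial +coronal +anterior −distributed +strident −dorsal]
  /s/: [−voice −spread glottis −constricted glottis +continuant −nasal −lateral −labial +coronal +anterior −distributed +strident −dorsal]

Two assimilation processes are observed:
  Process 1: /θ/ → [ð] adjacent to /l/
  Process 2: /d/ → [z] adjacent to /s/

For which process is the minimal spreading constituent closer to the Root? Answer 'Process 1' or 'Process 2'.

Process 1 alters [voice]; the lowest dominating node is [voice] (depth 2 from Root).
In Process 2, [continuant], [strident] change, so the minimal spreading node is Oral at depth 1.
Depth 1 < depth 2; Process 2 involves the structurally higher constituent Oral.

Process 2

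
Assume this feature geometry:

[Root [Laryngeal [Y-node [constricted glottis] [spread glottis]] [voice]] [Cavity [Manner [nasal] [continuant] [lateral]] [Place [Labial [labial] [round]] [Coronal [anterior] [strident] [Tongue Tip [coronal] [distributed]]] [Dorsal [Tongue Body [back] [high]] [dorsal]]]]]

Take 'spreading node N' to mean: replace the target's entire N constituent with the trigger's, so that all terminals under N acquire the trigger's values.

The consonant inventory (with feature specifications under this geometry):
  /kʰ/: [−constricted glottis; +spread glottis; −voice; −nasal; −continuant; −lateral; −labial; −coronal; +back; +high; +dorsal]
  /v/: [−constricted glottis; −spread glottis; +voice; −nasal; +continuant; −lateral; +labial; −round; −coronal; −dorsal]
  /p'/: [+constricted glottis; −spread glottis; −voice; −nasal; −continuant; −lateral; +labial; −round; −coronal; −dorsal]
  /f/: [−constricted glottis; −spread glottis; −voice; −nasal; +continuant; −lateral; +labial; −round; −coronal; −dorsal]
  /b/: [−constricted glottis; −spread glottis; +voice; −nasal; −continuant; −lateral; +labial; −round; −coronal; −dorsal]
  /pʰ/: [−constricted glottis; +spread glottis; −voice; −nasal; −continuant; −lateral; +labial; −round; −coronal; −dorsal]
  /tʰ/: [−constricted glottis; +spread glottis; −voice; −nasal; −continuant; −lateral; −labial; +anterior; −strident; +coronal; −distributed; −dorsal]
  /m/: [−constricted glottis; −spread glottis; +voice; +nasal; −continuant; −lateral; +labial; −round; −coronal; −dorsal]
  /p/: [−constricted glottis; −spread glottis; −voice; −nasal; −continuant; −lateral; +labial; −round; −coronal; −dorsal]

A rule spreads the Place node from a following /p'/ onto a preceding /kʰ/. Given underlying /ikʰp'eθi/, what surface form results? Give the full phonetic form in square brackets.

[ipʰp'eθi]

Place immediately or transitively dominates [labial], [round], [anterior], [strident], [coronal], [distributed], [back], [high], [dorsal].
After delinking /kʰ/'s Place and linking /p'/'s, the affected terminals become [+labial], [−round], [−coronal], [−dorsal]; [constricted glottis], [spread glottis], [voice], … (outside Place) are retained from /kʰ/.
Among the inventory, only /pʰ/ has exactly this specification, giving the surface form [ipʰp'eθi].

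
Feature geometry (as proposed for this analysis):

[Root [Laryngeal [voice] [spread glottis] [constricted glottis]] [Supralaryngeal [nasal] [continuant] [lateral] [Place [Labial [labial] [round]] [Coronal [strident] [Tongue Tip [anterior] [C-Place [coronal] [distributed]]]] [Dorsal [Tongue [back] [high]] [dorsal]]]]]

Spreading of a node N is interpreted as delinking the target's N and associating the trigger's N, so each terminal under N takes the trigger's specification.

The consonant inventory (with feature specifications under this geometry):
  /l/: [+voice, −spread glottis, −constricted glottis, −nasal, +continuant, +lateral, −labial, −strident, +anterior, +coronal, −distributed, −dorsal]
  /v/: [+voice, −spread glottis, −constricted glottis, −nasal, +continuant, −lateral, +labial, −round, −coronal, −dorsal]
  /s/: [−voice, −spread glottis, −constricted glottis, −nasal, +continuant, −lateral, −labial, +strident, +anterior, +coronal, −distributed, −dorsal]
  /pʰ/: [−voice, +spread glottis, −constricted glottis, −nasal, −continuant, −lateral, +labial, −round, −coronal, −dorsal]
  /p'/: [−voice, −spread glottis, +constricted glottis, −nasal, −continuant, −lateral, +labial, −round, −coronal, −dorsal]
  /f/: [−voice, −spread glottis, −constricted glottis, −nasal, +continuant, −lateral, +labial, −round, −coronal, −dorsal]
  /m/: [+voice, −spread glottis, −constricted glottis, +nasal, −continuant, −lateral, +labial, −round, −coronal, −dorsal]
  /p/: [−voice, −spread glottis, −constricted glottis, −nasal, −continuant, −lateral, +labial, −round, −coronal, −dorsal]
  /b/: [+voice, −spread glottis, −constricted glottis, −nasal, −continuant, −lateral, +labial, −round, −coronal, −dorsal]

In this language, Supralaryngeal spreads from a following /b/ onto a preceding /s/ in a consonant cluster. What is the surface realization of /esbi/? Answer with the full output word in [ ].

[epbi]

Terminals under Supralaryngeal in this geometry: [nasal], [continuant], [lateral], [labial], [round], [strident], [anterior], [coronal], [distributed], [back], [high], [dorsal].
Spreading Supralaryngeal from /b/ onto /s/ replaces those values with /b/'s: [−nasal], [−continuant], [−lateral], [+labial], [−round], [−coronal], [−dorsal]. Features outside Supralaryngeal ([voice], [spread glottis], [constricted glottis]) stay as in /s/.
The resulting bundle matches /p/ in the inventory; substituting it for /s/ gives [epbi].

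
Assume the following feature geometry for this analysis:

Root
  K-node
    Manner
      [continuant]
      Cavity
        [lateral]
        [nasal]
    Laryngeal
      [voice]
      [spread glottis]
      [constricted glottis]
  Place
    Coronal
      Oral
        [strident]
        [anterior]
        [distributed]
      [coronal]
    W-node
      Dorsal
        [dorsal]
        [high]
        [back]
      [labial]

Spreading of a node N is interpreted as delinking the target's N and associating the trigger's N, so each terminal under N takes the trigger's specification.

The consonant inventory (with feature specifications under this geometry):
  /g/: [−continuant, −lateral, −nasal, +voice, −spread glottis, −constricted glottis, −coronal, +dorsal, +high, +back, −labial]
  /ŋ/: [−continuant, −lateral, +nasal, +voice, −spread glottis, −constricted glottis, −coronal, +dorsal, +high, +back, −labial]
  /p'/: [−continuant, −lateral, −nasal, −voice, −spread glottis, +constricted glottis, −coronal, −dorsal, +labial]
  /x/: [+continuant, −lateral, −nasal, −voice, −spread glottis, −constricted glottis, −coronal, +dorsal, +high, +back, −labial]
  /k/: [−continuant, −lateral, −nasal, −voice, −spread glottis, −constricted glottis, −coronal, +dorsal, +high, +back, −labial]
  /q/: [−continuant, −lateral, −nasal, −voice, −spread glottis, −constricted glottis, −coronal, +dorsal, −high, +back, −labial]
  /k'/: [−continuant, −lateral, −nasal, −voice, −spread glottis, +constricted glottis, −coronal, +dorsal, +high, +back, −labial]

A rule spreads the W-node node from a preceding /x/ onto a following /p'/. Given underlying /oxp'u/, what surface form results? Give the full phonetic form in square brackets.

[oxk'u]

The W-node node dominates the terminals [dorsal], [high], [back], [labial].
Spreading W-node from /x/ onto /p'/ replaces those values with /x/'s: [+dorsal], [+high], [+back], [−labial]. Features outside W-node ([continuant], [lateral], [nasal], …) stay as in /p'/.
Among the inventory, only /k'/ has exactly this specification, giving the surface form [oxk'u].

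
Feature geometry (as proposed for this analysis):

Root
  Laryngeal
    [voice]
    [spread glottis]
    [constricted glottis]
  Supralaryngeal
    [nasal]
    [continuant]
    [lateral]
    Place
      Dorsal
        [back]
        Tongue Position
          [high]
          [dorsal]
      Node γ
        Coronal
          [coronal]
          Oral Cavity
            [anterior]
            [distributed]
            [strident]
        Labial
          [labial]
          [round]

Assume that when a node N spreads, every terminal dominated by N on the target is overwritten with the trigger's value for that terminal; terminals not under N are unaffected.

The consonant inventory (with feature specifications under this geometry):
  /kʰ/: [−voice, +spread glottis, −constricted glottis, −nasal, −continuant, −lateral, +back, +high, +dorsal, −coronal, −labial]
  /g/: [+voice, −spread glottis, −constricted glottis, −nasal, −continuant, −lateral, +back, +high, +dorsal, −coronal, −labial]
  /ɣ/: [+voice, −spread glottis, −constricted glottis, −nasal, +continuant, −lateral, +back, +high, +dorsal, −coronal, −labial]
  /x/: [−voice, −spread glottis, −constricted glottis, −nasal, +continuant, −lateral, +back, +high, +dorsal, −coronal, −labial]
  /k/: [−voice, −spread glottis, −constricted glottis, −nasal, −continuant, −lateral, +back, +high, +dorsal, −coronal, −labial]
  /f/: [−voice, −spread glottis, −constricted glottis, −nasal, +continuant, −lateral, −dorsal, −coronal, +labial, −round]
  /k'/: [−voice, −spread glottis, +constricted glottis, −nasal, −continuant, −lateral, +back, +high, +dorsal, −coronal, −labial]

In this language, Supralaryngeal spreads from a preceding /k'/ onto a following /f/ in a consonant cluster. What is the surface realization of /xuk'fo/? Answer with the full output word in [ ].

Supralaryngeal immediately or transitively dominates [nasal], [continuant], [lateral], [back], [high], [dorsal], [coronal], [anterior], [distributed], [strident], [labial], [round].
The target acquires /k'/'s values for everything under Supralaryngeal — [−nasal], [−continuant], [−lateral], [+back], [+high], [+dorsal], [−coronal], [−labial] — while keeping its own [voice], [spread glottis], [constricted glottis].
This feature bundle is that of [k], so /xuk'fo/ surfaces as [xuk'ko].

[xuk'ko]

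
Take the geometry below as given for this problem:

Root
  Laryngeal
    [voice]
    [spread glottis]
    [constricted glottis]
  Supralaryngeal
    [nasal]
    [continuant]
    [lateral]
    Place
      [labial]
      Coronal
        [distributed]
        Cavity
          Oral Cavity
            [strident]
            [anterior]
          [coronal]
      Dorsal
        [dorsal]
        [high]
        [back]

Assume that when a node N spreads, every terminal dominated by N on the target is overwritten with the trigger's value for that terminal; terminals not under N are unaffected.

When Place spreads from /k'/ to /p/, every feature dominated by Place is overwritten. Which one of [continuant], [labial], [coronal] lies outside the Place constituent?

[continuant]

Place dominates exactly [labial], [distributed], [strident], [anterior], [coronal], [dorsal], [high], [back].
Spreading Place replaces [labial], [coronal] with the trigger's values, since each sits inside the Place constituent.
[continuant] is not within the Place subtree (it hangs from Supralaryngeal), so /p/'s [continuant] value survives.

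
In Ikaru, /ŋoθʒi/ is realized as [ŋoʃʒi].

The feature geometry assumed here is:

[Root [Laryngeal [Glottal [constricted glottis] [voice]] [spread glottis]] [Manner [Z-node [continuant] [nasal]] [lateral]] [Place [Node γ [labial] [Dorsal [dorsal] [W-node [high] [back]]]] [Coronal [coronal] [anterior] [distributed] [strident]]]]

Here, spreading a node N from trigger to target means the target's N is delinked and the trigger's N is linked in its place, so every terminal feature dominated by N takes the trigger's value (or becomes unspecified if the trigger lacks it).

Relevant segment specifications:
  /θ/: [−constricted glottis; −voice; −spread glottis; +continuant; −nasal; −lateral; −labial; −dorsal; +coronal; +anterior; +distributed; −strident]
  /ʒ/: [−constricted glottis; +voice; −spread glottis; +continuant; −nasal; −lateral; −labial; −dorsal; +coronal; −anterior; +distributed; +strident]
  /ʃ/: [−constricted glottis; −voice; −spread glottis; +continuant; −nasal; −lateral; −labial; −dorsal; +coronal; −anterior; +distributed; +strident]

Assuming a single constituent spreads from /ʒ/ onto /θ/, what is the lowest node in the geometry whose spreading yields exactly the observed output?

Coronal

Feature comparison: [anterior], [strident] differ between /θ/ and [ʃ]; the remaining terminals match.
In this geometry the lowest node dominating all of them is Coronal: every daughter of Coronal dominates only a proper subset, so no lower node suffices.
Delinking /θ/'s Coronal and associating /ʒ/'s Coronal gives precisely the feature bundle of [ʃ].
[voice], a feature on which the two segments disagree outside Coronal, is unchanged — nothing dominating it spread, and Coronal is the minimal sufficient constituent.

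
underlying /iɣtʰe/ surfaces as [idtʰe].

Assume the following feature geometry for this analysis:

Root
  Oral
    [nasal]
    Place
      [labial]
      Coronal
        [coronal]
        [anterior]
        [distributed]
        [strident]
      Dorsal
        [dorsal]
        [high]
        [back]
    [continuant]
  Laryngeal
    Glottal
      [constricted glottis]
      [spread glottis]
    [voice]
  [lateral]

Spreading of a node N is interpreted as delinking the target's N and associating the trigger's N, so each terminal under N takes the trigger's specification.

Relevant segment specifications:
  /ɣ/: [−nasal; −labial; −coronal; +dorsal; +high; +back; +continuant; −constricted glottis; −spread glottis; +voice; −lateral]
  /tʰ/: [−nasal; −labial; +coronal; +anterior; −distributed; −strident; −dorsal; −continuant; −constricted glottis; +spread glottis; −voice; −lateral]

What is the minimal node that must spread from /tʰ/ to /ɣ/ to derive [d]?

Feature comparison: [continuant], [coronal], [anterior], [distributed], [strident], [dorsal], [high], [back] differ between /ɣ/ and [d]; the remaining terminals match.
Tracing each changed feature up the tree, the paths first meet at Oral; any lower node misses at least one of them.
Delinking /ɣ/'s Oral and associating /tʰ/'s Oral gives precisely the feature bundle of [d].
[voice], [spread glottis] — on which /tʰ/ differs from /ɣ/ — are unchanged, so Root cannot have spread; the constituent is no larger than Oral.

Oral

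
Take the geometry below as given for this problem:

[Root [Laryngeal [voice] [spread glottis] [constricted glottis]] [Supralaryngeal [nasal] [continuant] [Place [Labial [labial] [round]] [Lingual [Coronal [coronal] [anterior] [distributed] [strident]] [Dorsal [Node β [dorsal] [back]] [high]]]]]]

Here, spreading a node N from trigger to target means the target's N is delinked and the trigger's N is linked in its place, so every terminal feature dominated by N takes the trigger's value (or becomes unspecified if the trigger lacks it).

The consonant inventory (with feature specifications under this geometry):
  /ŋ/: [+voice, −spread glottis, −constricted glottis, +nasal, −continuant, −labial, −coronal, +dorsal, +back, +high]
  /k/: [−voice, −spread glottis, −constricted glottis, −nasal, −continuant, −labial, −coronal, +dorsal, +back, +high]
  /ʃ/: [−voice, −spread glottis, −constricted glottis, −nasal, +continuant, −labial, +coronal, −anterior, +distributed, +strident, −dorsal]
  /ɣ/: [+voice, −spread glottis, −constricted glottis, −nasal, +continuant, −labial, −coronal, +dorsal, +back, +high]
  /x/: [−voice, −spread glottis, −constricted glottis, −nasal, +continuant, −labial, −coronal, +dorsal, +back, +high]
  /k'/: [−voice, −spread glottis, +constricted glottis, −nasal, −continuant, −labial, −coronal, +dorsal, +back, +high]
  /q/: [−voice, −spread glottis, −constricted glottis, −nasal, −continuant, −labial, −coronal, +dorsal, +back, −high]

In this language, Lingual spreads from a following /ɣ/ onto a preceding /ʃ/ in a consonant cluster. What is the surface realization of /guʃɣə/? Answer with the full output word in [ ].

Lingual immediately or transitively dominates [coronal], [anterior], [distributed], [strident], [dorsal], [back], [high].
Spreading Lingual from /ɣ/ onto /ʃ/ replaces those values with /ɣ/'s: [−coronal], [+dorsal], [+back], [+high]. Features outside Lingual ([voice], [spread glottis], [constricted glottis], …) stay as in /ʃ/.
The resulting bundle matches /x/ in the inventory; substituting it for /ʃ/ gives [guxɣə].

[guxɣə]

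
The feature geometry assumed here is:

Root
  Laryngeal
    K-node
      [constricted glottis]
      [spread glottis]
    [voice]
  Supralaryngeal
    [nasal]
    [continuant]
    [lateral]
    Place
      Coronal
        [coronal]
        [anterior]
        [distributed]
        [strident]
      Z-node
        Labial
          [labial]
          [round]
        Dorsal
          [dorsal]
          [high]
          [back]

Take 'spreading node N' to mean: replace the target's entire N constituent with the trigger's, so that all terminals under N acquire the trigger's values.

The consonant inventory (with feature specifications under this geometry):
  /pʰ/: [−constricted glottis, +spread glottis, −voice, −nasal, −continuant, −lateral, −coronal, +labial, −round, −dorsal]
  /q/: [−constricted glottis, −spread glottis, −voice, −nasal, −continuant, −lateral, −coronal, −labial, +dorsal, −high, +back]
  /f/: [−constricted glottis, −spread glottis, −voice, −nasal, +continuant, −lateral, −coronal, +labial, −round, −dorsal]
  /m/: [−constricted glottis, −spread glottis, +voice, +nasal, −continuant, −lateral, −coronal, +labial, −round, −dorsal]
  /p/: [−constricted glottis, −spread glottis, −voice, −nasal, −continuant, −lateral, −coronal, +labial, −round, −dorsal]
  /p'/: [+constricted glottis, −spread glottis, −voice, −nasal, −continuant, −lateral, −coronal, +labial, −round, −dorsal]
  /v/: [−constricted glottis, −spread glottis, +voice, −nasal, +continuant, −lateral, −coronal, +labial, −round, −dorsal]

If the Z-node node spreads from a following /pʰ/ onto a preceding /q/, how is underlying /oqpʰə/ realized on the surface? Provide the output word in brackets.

[oppʰə]

The Z-node node dominates the terminals [labial], [round], [dorsal], [high], [back].
Spreading Z-node from /pʰ/ onto /q/ replaces those values with /pʰ/'s: [+labial], [−round], [−dorsal]. Features outside Z-node ([constricted glottis], [spread glottis], [voice], …) stay as in /q/.
The resulting bundle matches /p/ in the inventory; substituting it for /q/ gives [oppʰə].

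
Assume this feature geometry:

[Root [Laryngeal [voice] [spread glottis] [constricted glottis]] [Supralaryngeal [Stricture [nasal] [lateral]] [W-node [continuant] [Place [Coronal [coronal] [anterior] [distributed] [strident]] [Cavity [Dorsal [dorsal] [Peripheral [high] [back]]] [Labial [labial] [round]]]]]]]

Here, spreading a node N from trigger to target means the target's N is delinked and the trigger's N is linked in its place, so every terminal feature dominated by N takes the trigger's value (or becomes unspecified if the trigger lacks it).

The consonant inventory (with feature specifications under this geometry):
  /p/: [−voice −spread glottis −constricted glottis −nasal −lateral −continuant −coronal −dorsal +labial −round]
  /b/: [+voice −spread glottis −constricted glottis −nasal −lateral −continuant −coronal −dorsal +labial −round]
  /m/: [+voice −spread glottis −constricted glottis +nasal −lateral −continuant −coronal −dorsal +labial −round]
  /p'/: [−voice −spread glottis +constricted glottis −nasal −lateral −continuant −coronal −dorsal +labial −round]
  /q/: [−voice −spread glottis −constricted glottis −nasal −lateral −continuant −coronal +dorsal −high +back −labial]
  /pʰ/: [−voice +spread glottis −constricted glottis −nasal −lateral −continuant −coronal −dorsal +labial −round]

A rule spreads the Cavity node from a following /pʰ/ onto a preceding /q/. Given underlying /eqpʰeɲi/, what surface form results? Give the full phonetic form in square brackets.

[eppʰeɲi]

The Cavity node dominates the terminals [dorsal], [high], [back], [labial], [round].
After delinking /q/'s Cavity and linking /pʰ/'s, the affected terminals become [−dorsal], [+labial], [−round]; [voice], [spread glottis], [constricted glottis], … (outside Cavity) are retained from /q/.
Among the inventory, only /p/ has exactly this specification, giving the surface form [eppʰeɲi].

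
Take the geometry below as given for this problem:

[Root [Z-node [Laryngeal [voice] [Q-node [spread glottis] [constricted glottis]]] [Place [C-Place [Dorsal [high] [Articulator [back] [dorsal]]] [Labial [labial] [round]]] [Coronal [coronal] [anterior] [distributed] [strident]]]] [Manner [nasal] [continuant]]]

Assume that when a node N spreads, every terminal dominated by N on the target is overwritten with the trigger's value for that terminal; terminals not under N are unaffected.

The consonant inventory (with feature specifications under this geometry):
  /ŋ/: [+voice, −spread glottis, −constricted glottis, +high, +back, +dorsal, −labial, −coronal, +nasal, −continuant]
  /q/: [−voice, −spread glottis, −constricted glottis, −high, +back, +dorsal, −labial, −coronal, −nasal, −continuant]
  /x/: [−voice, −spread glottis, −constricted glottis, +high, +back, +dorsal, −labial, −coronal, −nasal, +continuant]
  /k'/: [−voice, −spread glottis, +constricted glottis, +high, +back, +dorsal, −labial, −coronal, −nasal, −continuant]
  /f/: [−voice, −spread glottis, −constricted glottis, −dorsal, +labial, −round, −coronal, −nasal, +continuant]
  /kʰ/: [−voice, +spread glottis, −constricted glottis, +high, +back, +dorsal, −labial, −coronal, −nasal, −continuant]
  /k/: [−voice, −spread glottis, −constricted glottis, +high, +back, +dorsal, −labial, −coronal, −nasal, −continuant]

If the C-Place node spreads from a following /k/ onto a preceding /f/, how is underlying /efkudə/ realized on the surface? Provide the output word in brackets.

The C-Place node dominates the terminals [high], [back], [dorsal], [labial], [round].
After delinking /f/'s C-Place and linking /k/'s, the affected terminals become [+high], [+back], [+dorsal], [−labial]; [voice], [spread glottis], [constricted glottis], … (outside C-Place) are retained from /f/.
The resulting bundle matches /x/ in the inventory; substituting it for /f/ gives [exkudə].

[exkudə]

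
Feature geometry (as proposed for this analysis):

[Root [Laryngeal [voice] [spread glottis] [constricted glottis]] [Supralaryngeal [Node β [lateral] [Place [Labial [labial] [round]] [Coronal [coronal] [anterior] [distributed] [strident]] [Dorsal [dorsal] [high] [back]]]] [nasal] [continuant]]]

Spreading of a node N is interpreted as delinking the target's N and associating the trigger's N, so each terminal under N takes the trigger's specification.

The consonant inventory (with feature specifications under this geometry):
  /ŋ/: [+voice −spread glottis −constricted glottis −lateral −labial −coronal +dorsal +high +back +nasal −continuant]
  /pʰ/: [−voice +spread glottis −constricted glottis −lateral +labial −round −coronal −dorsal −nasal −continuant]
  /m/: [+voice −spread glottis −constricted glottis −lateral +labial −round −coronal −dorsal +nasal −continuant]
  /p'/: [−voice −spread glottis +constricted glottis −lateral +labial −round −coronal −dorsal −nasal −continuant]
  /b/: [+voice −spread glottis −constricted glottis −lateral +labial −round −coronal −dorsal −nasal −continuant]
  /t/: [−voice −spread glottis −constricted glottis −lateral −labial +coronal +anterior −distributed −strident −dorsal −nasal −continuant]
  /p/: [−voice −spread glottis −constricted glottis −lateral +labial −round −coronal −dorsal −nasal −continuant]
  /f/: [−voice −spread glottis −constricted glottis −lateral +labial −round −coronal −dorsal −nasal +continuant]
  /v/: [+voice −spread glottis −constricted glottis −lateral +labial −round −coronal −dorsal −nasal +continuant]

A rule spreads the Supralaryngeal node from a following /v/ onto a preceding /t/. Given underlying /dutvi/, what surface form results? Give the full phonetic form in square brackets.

Terminals under Supralaryngeal in this geometry: [lateral], [labial], [round], [coronal], [anterior], [distributed], [strident], [dorsal], [high], [back], [nasal], [continuant].
After delinking /t/'s Supralaryngeal and linking /v/'s, the affected terminals become [−lateral], [+labial], [−round], [−coronal], [−dorsal], [−nasal], [+continuant]; [voice], [spread glottis], [constricted glottis] (outside Supralaryngeal) are retained from /t/.
The resulting bundle matches /f/ in the inventory; substituting it for /t/ gives [dufvi].

[dufvi]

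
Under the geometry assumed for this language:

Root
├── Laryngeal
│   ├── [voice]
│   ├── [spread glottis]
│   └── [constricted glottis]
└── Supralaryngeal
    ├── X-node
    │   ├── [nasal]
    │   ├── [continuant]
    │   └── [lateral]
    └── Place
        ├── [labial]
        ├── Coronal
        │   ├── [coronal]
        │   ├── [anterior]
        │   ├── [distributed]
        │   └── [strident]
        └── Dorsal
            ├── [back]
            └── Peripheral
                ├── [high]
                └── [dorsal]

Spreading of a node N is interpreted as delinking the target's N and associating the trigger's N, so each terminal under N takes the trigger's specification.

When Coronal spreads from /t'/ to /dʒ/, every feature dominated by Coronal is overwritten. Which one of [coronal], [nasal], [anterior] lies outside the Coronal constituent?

[nasal]

The terminals dominated by Coronal are [coronal], [anterior], [distributed], [strident].
Spreading Coronal replaces [coronal], [anterior] with the trigger's values, since each sits inside the Coronal constituent.
[nasal] is not within the Coronal subtree (it hangs from X-node), so /dʒ/'s [nasal] value survives.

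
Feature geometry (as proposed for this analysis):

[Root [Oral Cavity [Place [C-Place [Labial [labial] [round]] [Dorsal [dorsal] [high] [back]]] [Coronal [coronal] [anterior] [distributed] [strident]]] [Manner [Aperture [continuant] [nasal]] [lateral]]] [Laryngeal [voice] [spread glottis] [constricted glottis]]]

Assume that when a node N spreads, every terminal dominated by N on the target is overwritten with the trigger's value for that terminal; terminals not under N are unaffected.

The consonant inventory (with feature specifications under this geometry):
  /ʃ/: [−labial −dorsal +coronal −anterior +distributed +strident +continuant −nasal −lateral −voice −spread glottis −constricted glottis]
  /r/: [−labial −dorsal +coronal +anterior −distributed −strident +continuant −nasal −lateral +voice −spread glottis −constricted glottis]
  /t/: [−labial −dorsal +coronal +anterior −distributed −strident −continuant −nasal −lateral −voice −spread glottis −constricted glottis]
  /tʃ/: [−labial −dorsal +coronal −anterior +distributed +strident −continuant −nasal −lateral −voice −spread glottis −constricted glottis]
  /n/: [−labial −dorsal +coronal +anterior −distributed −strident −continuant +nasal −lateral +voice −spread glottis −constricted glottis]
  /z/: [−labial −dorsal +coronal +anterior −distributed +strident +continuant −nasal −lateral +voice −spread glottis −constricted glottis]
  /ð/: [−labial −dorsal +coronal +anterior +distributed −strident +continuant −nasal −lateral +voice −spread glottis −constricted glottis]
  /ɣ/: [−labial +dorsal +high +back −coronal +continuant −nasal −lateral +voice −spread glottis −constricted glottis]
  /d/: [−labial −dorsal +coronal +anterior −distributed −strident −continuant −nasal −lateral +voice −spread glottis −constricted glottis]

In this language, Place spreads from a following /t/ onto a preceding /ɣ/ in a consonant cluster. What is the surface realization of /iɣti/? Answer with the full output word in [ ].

[irti]

Place immediately or transitively dominates [labial], [round], [dorsal], [high], [back], [coronal], [anterior], [distributed], [strident].
The target acquires /t/'s values for everything under Place — [−labial], [−dorsal], [+coronal], [+anterior], [−distributed], [−strident] — while keeping its own [continuant], [nasal], [lateral], ….
This feature bundle is that of [r], so /iɣti/ surfaces as [irti].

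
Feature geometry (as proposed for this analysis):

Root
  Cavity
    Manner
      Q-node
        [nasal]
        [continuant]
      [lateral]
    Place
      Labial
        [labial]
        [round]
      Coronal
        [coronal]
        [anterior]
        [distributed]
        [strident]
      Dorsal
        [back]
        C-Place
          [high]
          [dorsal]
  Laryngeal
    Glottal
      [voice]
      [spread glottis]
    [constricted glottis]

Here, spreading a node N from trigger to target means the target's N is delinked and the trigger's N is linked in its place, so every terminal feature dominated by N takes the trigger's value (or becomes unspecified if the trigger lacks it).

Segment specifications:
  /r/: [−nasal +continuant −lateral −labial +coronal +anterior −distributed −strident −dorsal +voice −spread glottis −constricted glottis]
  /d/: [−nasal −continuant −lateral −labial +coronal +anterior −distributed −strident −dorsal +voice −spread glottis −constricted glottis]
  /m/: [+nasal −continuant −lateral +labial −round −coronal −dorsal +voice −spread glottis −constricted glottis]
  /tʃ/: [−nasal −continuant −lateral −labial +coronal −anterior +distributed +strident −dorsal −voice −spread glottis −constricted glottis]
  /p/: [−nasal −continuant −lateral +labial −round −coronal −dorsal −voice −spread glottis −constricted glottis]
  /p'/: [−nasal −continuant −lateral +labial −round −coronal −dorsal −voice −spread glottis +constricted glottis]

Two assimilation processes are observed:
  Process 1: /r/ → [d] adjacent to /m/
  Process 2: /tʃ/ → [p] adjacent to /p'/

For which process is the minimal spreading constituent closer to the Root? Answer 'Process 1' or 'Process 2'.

In Process 1, [continuant] changes, so the minimal spreading node is [continuant] at depth 4.
Process 2 alters [labial], [round], [coronal], [anterior], [distributed], [strident]; the lowest common ancestor is Place (depth 2 from Root).
Place (depth 2) sits above [continuant] (depth 4), making Process 2 the one with the higher spreading node.

Process 2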